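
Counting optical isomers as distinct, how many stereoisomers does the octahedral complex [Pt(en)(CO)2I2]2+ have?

4

The six octahedral sites form three mutually perpendicular trans pairs.
Each en is bidentate and must span two cis positions.
Systematic placement gives 3 geometric isomers: CO trans, I cis; CO cis, I cis (chiral); CO cis, I trans.
One of these lacks any improper symmetry element and so occurs as an enantiomeric pair, giving 3 + 1 = 4 stereoisomers in total.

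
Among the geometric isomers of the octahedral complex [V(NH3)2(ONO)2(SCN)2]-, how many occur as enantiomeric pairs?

1

The six octahedral sites form three mutually perpendicular trans pairs.
Systematic placement gives 5 geometric isomers: NH3 trans, ONO trans, SCN trans; NH3 trans, ONO cis, SCN cis; NH3 cis, ONO cis, SCN trans; NH3 cis, ONO cis, SCN cis (chiral); NH3 cis, ONO trans, SCN cis.
One of these lacks any improper symmetry element and so occurs as an enantiomeric pair, giving 5 + 1 = 6 stereoisomers in total.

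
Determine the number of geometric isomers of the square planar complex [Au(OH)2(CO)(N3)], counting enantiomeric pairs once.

2

In a square planar complex each vertex has one trans partner and two cis neighbours.
Systematic placement gives 2 geometric isomers: OH cis; OH trans.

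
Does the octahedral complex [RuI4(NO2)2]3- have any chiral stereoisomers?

no

An octahedron has six vertices in three trans pairs; every non-trans pair is cis.
Working through the distinct placements yields 2 geometric isomers: NO2 trans; NO2 cis.
Each arrangement has an internal mirror plane or centre of symmetry, so none is chiral.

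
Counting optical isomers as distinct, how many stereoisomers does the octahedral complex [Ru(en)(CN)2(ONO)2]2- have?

4

In an octahedral complex each vertex has one trans partner and four cis neighbours.
Each en is bidentate and must span two cis positions.
Systematic placement gives 3 geometric isomers: CN trans, ONO cis; CN cis, ONO cis (chiral); CN cis, ONO trans.
One of these lacks any improper symmetry element and so occurs as an enantiomeric pair, giving 3 + 1 = 4 stereoisomers in total.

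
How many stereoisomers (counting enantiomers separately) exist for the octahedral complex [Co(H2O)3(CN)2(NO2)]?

The six octahedral sites form three mutually perpendicular trans pairs.
The distinct arrangements are (3 in all): H2O mer, CN trans; H2O fac, CN cis; H2O mer, CN cis.
Each arrangement has an internal mirror plane or centre of symmetry, so none is chiral.

3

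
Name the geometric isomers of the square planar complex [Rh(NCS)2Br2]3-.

cis and trans

A square has two trans pairs of vertices; adjacent vertices are cis.
The distinct arrangements are (2 in all): NCS cis; NCS trans.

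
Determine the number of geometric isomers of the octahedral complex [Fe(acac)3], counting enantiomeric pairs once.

In an octahedral complex each vertex has one trans partner and four cis neighbours.
Each acac is bidentate and must span two cis positions.
Only one geometric arrangement is possible; it has no improper symmetry element, so it exists as a pair of enantiomers (2 stereoisomers).

1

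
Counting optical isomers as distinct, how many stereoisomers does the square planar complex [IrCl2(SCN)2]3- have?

2

A square has two trans pairs of vertices; adjacent vertices are cis.
The distinct arrangements are (2 in all): Cl cis; Cl trans.
Each arrangement has an internal mirror plane or centre of symmetry, so none is chiral.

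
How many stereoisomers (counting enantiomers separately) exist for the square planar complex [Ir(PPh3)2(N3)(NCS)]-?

2

A square has two trans pairs of vertices; adjacent vertices are cis.
The distinct arrangements are (2 in all): PPh3 cis; PPh3 trans.
Each arrangement has an internal mirror plane or centre of symmetry, so none is chiral.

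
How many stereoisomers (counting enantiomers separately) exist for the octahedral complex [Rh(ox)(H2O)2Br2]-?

4

Each ox is bidentate and must span two cis positions.
There are 3 geometric isomers: H2O cis, Br trans; H2O cis, Br cis (chiral); H2O trans, Br cis.
One of these lacks any improper symmetry element and so occurs as an enantiomeric pair, giving 3 + 1 = 4 stereoisomers in total.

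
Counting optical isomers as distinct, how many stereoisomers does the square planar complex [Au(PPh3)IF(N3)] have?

3

A square has two trans pairs of vertices; adjacent vertices are cis.
Systematic placement gives 3 geometric isomers: (F/N3 trans, I/PPh3 trans); (F/PPh3 trans, I/N3 trans); (F/I trans, N3/PPh3 trans).
Each arrangement has an internal mirror plane or centre of symmetry, so none is chiral.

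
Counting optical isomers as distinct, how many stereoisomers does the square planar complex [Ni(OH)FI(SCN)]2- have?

A square has two trans pairs of vertices; adjacent vertices are cis.
Working through the distinct placements yields 3 geometric isomers: (F/OH trans, I/SCN trans); (F/SCN trans, I/OH trans); (F/I trans, OH/SCN trans).
Each arrangement has an internal mirror plane or centre of symmetry, so none is chiral.

3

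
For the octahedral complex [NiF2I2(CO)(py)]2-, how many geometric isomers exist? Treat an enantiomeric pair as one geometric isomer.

6

In an octahedral complex each vertex has one trans partner and four cis neighbours.
There are 6 geometric isomers: F cis, I cis (3 arrangements, 2 chiral); F cis, I trans; F trans, I cis; F trans, I trans.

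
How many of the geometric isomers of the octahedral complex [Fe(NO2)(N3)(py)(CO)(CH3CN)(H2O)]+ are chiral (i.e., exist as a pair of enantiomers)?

15

The six octahedral sites form three mutually perpendicular trans pairs.
Placing the ligands in turn and identifying arrangements related by rotation or reflection leaves 15 distinct geometric isomers.
Of these, 15 lack any improper symmetry element and so occur as enantiomeric pairs, giving 15 + 15 = 30 stereoisomers in total.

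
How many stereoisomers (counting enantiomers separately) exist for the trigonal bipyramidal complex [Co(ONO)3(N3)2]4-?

In a trigonal bipyramid the two axial positions differ from the three equatorial ones.
There are 3 geometric isomers: N3 both axial; N3 one axial, one equatorial; N3 both equatorial.
Each arrangement has an internal mirror plane or centre of symmetry, so none is chiral.

3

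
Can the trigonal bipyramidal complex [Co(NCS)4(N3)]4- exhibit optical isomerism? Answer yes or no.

no

In a trigonal bipyramid the two axial positions differ from the three equatorial ones.
There are 2 geometric isomers: N3 axial; N3 equatorial.
Each arrangement has an internal mirror plane or centre of symmetry, so none is chiral.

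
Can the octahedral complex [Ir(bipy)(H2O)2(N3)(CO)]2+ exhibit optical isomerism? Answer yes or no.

yes

In an octahedral complex each vertex has one trans partner and four cis neighbours.
Each bipy is bidentate and must span two cis positions.
There are 4 geometric isomers: H2O cis (3 arrangements, 2 chiral); H2O trans.
Of these, 2 lack any improper symmetry element and so occur as enantiomeric pairs, giving 4 + 2 = 6 stereoisomers in total.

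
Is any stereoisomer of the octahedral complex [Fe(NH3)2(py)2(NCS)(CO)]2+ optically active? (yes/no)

yes

Working through the distinct placements yields 6 geometric isomers: NH3 trans, py trans; NH3 cis, py cis (3 arrangements, 2 chiral); NH3 cis, py trans; NH3 trans, py cis.
Of these, 2 lack any improper symmetry element and so occur as enantiomeric pairs, giving 6 + 2 = 8 stereoisomers in total.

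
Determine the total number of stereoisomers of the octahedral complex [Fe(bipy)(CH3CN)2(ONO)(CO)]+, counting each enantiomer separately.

6

In an octahedral complex each vertex has one trans partner and four cis neighbours.
Each bipy is bidentate and must span two cis positions.
There are 4 geometric isomers: CH3CN trans; CH3CN cis (3 arrangements, 2 chiral).
Of these, 2 lack any improper symmetry element and so occur as enantiomeric pairs, giving 4 + 2 = 6 stereoisomers in total.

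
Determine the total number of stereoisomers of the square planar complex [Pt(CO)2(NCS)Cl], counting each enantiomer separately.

A square has two trans pairs of vertices; adjacent vertices are cis.
The distinct arrangements are (2 in all): CO cis; CO trans.
Each arrangement has an internal mirror plane or centre of symmetry, so none is chiral.

2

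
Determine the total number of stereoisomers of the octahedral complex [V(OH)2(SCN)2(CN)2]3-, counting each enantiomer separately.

In an octahedral complex each vertex has one trans partner and four cis neighbours.
Systematic placement gives 5 geometric isomers: OH trans, SCN trans, CN trans; OH cis, SCN cis, CN trans; OH cis, SCN trans, CN cis; OH cis, SCN cis, CN cis (chiral); OH trans, SCN cis, CN cis.
One of these lacks any improper symmetry element and so occurs as an enantiomeric pair, giving 5 + 1 = 6 stereoisomers in total.

6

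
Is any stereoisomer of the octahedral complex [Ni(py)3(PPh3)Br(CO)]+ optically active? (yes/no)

An octahedron has six vertices in three trans pairs; every non-trans pair is cis.
There are 4 geometric isomers: py mer (3 arrangements); py fac (chiral).
One of these lacks any improper symmetry element and so occurs as an enantiomeric pair, giving 4 + 1 = 5 stereoisomers in total.

yes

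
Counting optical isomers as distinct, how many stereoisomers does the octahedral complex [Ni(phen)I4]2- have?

1

In an octahedral complex each vertex has one trans partner and four cis neighbours.
Each phen is bidentate and must span two cis positions.
Only one geometric arrangement is possible.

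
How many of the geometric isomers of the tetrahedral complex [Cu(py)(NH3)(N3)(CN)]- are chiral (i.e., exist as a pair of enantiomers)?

In a tetrahedral complex all four positions are equivalent and every pair of ligands is adjacent — there is no cis/trans distinction.
Only one geometric arrangement is possible; it has no improper symmetry element, so it exists as a pair of enantiomers (2 stereoisomers).

1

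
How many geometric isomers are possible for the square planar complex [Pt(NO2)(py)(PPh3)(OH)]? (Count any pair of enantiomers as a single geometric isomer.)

In a square planar complex each vertex has one trans partner and two cis neighbours.
The distinct arrangements are (3 in all): (NO2/PPh3 trans, OH/py trans); (NO2/py trans, OH/PPh3 trans); (NO2/OH trans, PPh3/py trans).

3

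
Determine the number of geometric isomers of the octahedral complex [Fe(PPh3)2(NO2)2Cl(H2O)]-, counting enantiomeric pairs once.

6

An octahedron has six vertices in three trans pairs; every non-trans pair is cis.
The distinct arrangements are (6 in all): PPh3 trans, NO2 trans; PPh3 cis, NO2 cis (3 arrangements, 2 chiral); PPh3 trans, NO2 cis; PPh3 cis, NO2 trans.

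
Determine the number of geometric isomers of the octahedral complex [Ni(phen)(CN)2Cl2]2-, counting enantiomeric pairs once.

In an octahedral complex each vertex has one trans partner and four cis neighbours.
Each phen is bidentate and must span two cis positions.
Working through the distinct placements yields 3 geometric isomers: CN trans, Cl cis; CN cis, Cl cis (chiral); CN cis, Cl trans.

3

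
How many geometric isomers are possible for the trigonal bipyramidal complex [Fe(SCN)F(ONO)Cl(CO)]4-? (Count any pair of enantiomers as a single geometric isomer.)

Systematic enumeration (placing each ligand type in turn and discarding arrangements equivalent by rotation or reflection) gives 10 geometric isomers.

10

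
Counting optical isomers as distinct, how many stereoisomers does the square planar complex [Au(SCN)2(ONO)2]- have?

2

In a square planar complex each vertex has one trans partner and two cis neighbours.
Systematic placement gives 2 geometric isomers: SCN cis; SCN trans.
Each arrangement has an internal mirror plane or centre of symmetry, so none is chiral.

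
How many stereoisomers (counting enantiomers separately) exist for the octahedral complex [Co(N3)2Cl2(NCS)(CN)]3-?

8

An octahedron has six vertices in three trans pairs; every non-trans pair is cis.
There are 6 geometric isomers: N3 cis, Cl cis (3 arrangements, 2 chiral); N3 trans, Cl cis; N3 cis, Cl trans; N3 trans, Cl trans.
Of these, 2 lack any improper symmetry element and so occur as enantiomeric pairs, giving 6 + 2 = 8 stereoisomers in total.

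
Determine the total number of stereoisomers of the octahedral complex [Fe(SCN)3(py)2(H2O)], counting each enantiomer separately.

3

The six octahedral sites form three mutually perpendicular trans pairs.
The distinct arrangements are (3 in all): SCN mer, py trans; SCN fac, py cis; SCN mer, py cis.
Each arrangement has an internal mirror plane or centre of symmetry, so none is chiral.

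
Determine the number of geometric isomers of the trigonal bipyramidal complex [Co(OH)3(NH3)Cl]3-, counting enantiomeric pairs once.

4

The distinct arrangements are (4 in all): NH3 axial, Cl axial; NH3 equatorial, Cl axial; NH3 axial, Cl equatorial; NH3 equatorial, Cl equatorial.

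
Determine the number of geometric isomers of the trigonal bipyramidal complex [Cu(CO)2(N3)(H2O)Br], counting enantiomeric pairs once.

7

Placing the ligands in turn and identifying arrangements related by rotation or reflection leaves 7 distinct geometric isomers.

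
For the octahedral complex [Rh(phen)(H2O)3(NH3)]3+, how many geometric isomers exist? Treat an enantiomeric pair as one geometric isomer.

2

An octahedron has six vertices in three trans pairs; every non-trans pair is cis.
Each phen is bidentate and must span two cis positions.
Systematic placement gives 2 geometric isomers: H2O mer; H2O fac.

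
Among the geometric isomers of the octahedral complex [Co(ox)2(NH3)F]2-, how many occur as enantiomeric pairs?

In an octahedral complex each vertex has one trans partner and four cis neighbours.
Each ox is bidentate and must span two cis positions.
Systematic placement gives 2 geometric isomers: NH3 and F mutually trans; NH3 and F mutually cis (chiral).
One of these lacks any improper symmetry element and so occurs as an enantiomeric pair, giving 2 + 1 = 3 stereoisomers in total.

1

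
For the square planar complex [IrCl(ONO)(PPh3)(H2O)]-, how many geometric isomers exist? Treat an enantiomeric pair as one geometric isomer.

A square has two trans pairs of vertices; adjacent vertices are cis.
Working through the distinct placements yields 3 geometric isomers: (Cl/ONO trans, H2O/PPh3 trans); (Cl/PPh3 trans, H2O/ONO trans); (Cl/H2O trans, ONO/PPh3 trans).

3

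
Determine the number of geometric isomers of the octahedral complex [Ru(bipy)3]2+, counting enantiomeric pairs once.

In an octahedral complex each vertex has one trans partner and four cis neighbours.
Each bipy is bidentate and must span two cis positions.
Only one geometric arrangement is possible; it has no improper symmetry element, so it exists as a pair of enantiomers (2 stereoisomers).

1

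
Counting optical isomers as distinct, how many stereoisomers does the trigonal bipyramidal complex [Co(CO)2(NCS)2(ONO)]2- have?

In a trigonal bipyramid the two axial positions differ from the three equatorial ones.
Systematic enumeration (placing each ligand type in turn and discarding arrangements equivalent by rotation or reflection) gives 5 geometric isomers.
One of these lacks any improper symmetry element and so occurs as an enantiomeric pair, giving 5 + 1 = 6 stereoisomers in total.

6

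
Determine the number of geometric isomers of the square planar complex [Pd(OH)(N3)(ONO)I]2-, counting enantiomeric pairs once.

3

In a square planar complex each vertex has one trans partner and two cis neighbours.
The distinct arrangements are (3 in all): (I/OH trans, N3/ONO trans); (I/ONO trans, N3/OH trans); (I/N3 trans, OH/ONO trans).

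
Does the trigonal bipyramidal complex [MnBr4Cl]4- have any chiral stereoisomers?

In a trigonal bipyramid the two axial positions differ from the three equatorial ones.
Working through the distinct placements yields 2 geometric isomers: Cl equatorial; Cl axial.
Each arrangement has an internal mirror plane or centre of symmetry, so none is chiral.

no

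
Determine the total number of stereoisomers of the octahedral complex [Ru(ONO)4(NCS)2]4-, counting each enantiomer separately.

An octahedron has six vertices in three trans pairs; every non-trans pair is cis.
Systematic placement gives 2 geometric isomers: NCS trans; NCS cis.
Each arrangement has an internal mirror plane or centre of symmetry, so none is chiral.

2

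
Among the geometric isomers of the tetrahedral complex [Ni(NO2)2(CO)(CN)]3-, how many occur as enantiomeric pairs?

0

All four vertices of a tetrahedron are equivalent and mutually adjacent, so cis/trans isomerism cannot arise.
Only one geometric arrangement is possible.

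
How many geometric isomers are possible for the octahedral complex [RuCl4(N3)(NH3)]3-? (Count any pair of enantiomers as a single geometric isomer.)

2

In an octahedral complex each vertex has one trans partner and four cis neighbours.
There are 2 geometric isomers: N3 and NH3 mutually trans; N3 and NH3 mutually cis.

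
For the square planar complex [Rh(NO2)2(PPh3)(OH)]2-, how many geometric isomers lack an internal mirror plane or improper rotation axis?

In a square planar complex each vertex has one trans partner and two cis neighbours.
The distinct arrangements are (2 in all): NO2 cis; NO2 trans.
Each arrangement has an internal mirror plane or centre of symmetry, so none is chiral.

0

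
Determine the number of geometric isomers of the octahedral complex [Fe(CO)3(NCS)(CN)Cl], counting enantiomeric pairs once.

4

An octahedron has six vertices in three trans pairs; every non-trans pair is cis.
Systematic placement gives 4 geometric isomers: CO mer (3 arrangements); CO fac (chiral).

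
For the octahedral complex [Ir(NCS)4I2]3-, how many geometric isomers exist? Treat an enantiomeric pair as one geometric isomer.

In an octahedral complex each vertex has one trans partner and four cis neighbours.
Working through the distinct placements yields 2 geometric isomers: I trans; I cis.

2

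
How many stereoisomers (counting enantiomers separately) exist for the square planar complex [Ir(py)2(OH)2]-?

2

In a square planar complex each vertex has one trans partner and two cis neighbours.
Working through the distinct placements yields 2 geometric isomers: py cis; py trans.
Each arrangement has an internal mirror plane or centre of symmetry, so none is chiral.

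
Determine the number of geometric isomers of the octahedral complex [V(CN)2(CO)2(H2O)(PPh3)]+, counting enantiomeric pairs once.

6

There are 6 geometric isomers: CN trans, CO trans; CN trans, CO cis; CN cis, CO cis (3 arrangements, 2 chiral); CN cis, CO trans.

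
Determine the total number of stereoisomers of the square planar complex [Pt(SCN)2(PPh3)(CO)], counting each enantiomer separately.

2

A square has two trans pairs of vertices; adjacent vertices are cis.
The distinct arrangements are (2 in all): SCN cis; SCN trans.
Each arrangement has an internal mirror plane or centre of symmetry, so none is chiral.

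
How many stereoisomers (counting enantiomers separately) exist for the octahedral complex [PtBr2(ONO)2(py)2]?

6

Systematic placement gives 5 geometric isomers: Br trans, ONO trans, py trans; Br trans, ONO cis, py cis; Br cis, ONO cis, py trans; Br cis, ONO cis, py cis (chiral); Br cis, ONO trans, py cis.
One of these lacks any improper symmetry element and so occurs as an enantiomeric pair, giving 5 + 1 = 6 stereoisomers in total.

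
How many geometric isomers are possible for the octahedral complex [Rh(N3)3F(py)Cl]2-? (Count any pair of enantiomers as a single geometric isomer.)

The six octahedral sites form three mutually perpendicular trans pairs.
The distinct arrangements are (4 in all): N3 mer (3 arrangements); N3 fac (chiral).

4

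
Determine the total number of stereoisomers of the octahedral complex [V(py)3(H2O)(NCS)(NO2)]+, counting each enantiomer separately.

5

In an octahedral complex each vertex has one trans partner and four cis neighbours.
The distinct arrangements are (4 in all): py mer (3 arrangements); py fac (chiral).
One of these lacks any improper symmetry element and so occurs as an enantiomeric pair, giving 4 + 1 = 5 stereoisomers in total.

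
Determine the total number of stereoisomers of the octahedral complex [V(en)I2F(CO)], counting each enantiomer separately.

6

Each en is bidentate and must span two cis positions.
The distinct arrangements are (4 in all): I cis (3 arrangements, 2 chiral); I trans.
Of these, 2 lack any improper symmetry element and so occur as enantiomeric pairs, giving 4 + 2 = 6 stereoisomers in total.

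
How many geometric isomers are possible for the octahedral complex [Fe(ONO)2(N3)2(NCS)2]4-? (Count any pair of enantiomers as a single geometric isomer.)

5

An octahedron has six vertices in three trans pairs; every non-trans pair is cis.
There are 5 geometric isomers: ONO trans, N3 trans, NCS trans; ONO cis, N3 trans, NCS cis; ONO trans, N3 cis, NCS cis; ONO cis, N3 cis, NCS cis (chiral); ONO cis, N3 cis, NCS trans.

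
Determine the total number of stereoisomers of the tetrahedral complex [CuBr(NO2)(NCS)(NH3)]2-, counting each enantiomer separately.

2

Only one geometric arrangement is possible; it has no improper symmetry element, so it exists as a pair of enantiomers (2 stereoisomers).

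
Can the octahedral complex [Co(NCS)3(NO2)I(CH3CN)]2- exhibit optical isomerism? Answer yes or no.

In an octahedral complex each vertex has one trans partner and four cis neighbours.
Working through the distinct placements yields 4 geometric isomers: NCS mer (3 arrangements); NCS fac (chiral).
One of these lacks any improper symmetry element and so occurs as an enantiomeric pair, giving 4 + 1 = 5 stereoisomers in total.

yes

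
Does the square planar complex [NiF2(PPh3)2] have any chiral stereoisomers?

no

In a square planar complex each vertex has one trans partner and two cis neighbours.
Working through the distinct placements yields 2 geometric isomers: F cis; F trans.
Each arrangement has an internal mirror plane or centre of symmetry, so none is chiral.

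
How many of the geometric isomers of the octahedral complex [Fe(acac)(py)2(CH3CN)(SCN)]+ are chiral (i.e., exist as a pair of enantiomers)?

An octahedron has six vertices in three trans pairs; every non-trans pair is cis.
Each acac is bidentate and must span two cis positions.
There are 4 geometric isomers: py cis (3 arrangements, 2 chiral); py trans.
Of these, 2 lack any improper symmetry element and so occur as enantiomeric pairs, giving 4 + 2 = 6 stereoisomers in total.

2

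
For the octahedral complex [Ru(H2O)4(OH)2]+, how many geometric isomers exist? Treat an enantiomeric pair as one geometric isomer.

2

There are 2 geometric isomers: OH trans; OH cis.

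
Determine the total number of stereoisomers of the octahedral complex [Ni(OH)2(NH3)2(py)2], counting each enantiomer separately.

In an octahedral complex each vertex has one trans partner and four cis neighbours.
Systematic placement gives 5 geometric isomers: OH trans, NH3 trans, py trans; OH cis, NH3 trans, py cis; OH cis, NH3 cis, py trans; OH cis, NH3 cis, py cis (chiral); OH trans, NH3 cis, py cis.
One of these lacks any improper symmetry element and so occurs as an enantiomeric pair, giving 5 + 1 = 6 stereoisomers in total.

6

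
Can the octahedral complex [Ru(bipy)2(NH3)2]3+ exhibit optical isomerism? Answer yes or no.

yes

An octahedron has six vertices in three trans pairs; every non-trans pair is cis.
Each bipy is bidentate and must span two cis positions.
Working through the distinct placements yields 2 geometric isomers: NH3 trans; NH3 cis (chiral).
One of these lacks any improper symmetry element and so occurs as an enantiomeric pair, giving 2 + 1 = 3 stereoisomers in total.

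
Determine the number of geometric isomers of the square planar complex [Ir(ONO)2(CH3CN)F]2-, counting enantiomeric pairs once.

A square has two trans pairs of vertices; adjacent vertices are cis.
Working through the distinct placements yields 2 geometric isomers: ONO cis; ONO trans.

2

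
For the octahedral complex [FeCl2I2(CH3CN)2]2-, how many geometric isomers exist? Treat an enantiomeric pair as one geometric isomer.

5

An octahedron has six vertices in three trans pairs; every non-trans pair is cis.
The distinct arrangements are (5 in all): Cl trans, I trans, CH3CN trans; Cl cis, I cis, CH3CN trans; Cl cis, I trans, CH3CN cis; Cl cis, I cis, CH3CN cis (chiral); Cl trans, I cis, CH3CN cis.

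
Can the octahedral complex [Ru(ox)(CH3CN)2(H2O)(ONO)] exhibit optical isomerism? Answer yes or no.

Each ox is bidentate and must span two cis positions.
Systematic placement gives 4 geometric isomers: CH3CN trans; CH3CN cis (3 arrangements, 2 chiral).
Of these, 2 lack any improper symmetry element and so occur as enantiomeric pairs, giving 4 + 2 = 6 stereoisomers in total.

yes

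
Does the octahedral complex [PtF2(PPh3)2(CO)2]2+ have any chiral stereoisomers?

The six octahedral sites form three mutually perpendicular trans pairs.
There are 5 geometric isomers: F trans, PPh3 trans, CO trans; F cis, PPh3 cis, CO trans; F cis, PPh3 trans, CO cis; F cis, PPh3 cis, CO cis (chiral); F trans, PPh3 cis, CO cis.
One of these lacks any improper symmetry element and so occurs as an enantiomeric pair, giving 5 + 1 = 6 stereoisomers in total.

yes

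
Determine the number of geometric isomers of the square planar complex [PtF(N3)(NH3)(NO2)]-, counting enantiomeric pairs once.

Systematic placement gives 3 geometric isomers: (F/NH3 trans, N3/NO2 trans); (F/NO2 trans, N3/NH3 trans); (F/N3 trans, NH3/NO2 trans).

3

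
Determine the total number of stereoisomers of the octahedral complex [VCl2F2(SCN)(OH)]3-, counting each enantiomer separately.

In an octahedral complex each vertex has one trans partner and four cis neighbours.
Working through the distinct placements yields 6 geometric isomers: Cl trans, F trans; Cl trans, F cis; Cl cis, F cis (3 arrangements, 2 chiral); Cl cis, F trans.
Of these, 2 lack any improper symmetry element and so occur as enantiomeric pairs, giving 6 + 2 = 8 stereoisomers in total.

8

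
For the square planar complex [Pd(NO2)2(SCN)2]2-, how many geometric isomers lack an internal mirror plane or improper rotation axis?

A square has two trans pairs of vertices; adjacent vertices are cis.
Systematic placement gives 2 geometric isomers: NO2 cis; NO2 trans.
Each arrangement has an internal mirror plane or centre of symmetry, so none is chiral.

0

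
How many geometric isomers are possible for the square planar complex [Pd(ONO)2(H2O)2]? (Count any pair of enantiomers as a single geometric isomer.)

In a square planar complex each vertex has one trans partner and two cis neighbours.
The distinct arrangements are (2 in all): ONO cis; ONO trans.

2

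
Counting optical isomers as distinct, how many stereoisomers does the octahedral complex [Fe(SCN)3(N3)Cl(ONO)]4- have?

5

There are 4 geometric isomers: SCN mer (3 arrangements); SCN fac (chiral).
One of these lacks any improper symmetry element and so occurs as an enantiomeric pair, giving 4 + 1 = 5 stereoisomers in total.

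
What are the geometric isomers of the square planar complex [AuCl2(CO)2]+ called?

A square has two trans pairs of vertices; adjacent vertices are cis.
The distinct arrangements are (2 in all): Cl cis; Cl trans.

cis and trans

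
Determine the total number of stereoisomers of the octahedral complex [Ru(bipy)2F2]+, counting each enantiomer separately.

3

Each bipy is bidentate and must span two cis positions.
There are 2 geometric isomers: F trans; F cis (chiral).
One of these lacks any improper symmetry element and so occurs as an enantiomeric pair, giving 2 + 1 = 3 stereoisomers in total.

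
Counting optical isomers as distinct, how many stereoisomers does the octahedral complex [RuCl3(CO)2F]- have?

In an octahedral complex each vertex has one trans partner and four cis neighbours.
There are 3 geometric isomers: Cl mer, CO trans; Cl fac, CO cis; Cl mer, CO cis.
Each arrangement has an internal mirror plane or centre of symmetry, so none is chiral.

3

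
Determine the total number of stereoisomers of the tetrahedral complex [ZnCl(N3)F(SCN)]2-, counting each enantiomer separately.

2

In a tetrahedral complex all four positions are equivalent and every pair of ligands is adjacent — there is no cis/trans distinction.
Only one geometric arrangement is possible; it has no improper symmetry element, so it exists as a pair of enantiomers (2 stereoisomers).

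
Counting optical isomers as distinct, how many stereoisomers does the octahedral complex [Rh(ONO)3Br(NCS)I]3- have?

5

In an octahedral complex each vertex has one trans partner and four cis neighbours.
Systematic placement gives 4 geometric isomers: ONO mer (3 arrangements); ONO fac (chiral).
One of these lacks any improper symmetry element and so occurs as an enantiomeric pair, giving 4 + 1 = 5 stereoisomers in total.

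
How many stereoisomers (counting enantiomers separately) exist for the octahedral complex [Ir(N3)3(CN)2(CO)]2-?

3

The six octahedral sites form three mutually perpendicular trans pairs.
There are 3 geometric isomers: N3 mer, CN trans; N3 mer, CN cis; N3 fac, CN cis.
Each arrangement has an internal mirror plane or centre of symmetry, so none is chiral.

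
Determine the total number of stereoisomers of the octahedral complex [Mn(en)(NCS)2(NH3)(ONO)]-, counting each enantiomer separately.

An octahedron has six vertices in three trans pairs; every non-trans pair is cis.
Each en is bidentate and must span two cis positions.
Systematic placement gives 4 geometric isomers: NCS trans; NCS cis (3 arrangements, 2 chiral).
Of these, 2 lack any improper symmetry element and so occur as enantiomeric pairs, giving 4 + 2 = 6 stereoisomers in total.

6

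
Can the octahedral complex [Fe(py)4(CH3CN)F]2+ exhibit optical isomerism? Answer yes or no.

An octahedron has six vertices in three trans pairs; every non-trans pair is cis.
The distinct arrangements are (2 in all): CH3CN and F mutually trans; CH3CN and F mutually cis.
Each arrangement has an internal mirror plane or centre of symmetry, so none is chiral.

no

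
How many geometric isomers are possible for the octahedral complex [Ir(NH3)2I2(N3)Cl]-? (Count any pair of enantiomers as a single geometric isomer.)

6

Systematic placement gives 6 geometric isomers: NH3 trans, I cis; NH3 cis, I cis (3 arrangements, 2 chiral); NH3 trans, I trans; NH3 cis, I trans.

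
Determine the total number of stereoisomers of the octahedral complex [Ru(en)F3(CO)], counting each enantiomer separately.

The six octahedral sites form three mutually perpendicular trans pairs.
Each en is bidentate and must span two cis positions.
The distinct arrangements are (2 in all): F fac; F mer.
Each arrangement has an internal mirror plane or centre of symmetry, so none is chiral.

2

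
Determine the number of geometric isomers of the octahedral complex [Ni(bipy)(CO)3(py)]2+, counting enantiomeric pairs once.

2

Each bipy is bidentate and must span two cis positions.
The distinct arrangements are (2 in all): CO mer; CO fac.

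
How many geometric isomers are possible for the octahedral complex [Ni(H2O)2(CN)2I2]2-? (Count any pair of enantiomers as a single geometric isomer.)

The six octahedral sites form three mutually perpendicular trans pairs.
There are 5 geometric isomers: H2O trans, CN trans, I trans; H2O cis, CN trans, I cis; H2O cis, CN cis, I trans; H2O cis, CN cis, I cis (chiral); H2O trans, CN cis, I cis.

5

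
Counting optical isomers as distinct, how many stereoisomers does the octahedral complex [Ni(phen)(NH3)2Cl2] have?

4

An octahedron has six vertices in three trans pairs; every non-trans pair is cis.
Each phen is bidentate and must span two cis positions.
The distinct arrangements are (3 in all): NH3 cis, Cl trans; NH3 cis, Cl cis (chiral); NH3 trans, Cl cis.
One of these lacks any improper symmetry element and so occurs as an enantiomeric pair, giving 3 + 1 = 4 stereoisomers in total.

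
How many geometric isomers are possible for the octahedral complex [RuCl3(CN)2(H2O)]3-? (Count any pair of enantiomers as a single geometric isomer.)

3

An octahedron has six vertices in three trans pairs; every non-trans pair is cis.
Systematic placement gives 3 geometric isomers: Cl mer, CN trans; Cl fac, CN cis; Cl mer, CN cis.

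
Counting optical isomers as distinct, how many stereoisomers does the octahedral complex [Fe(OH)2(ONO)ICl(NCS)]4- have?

In an octahedral complex each vertex has one trans partner and four cis neighbours.
Placing the ligands in turn and identifying arrangements related by rotation or reflection leaves 9 distinct geometric isomers.
Of these, 6 lack any improper symmetry element and so occur as enantiomeric pairs, giving 9 + 6 = 15 stereoisomers in total.

15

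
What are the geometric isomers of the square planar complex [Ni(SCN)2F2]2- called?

cis and trans

In a square planar complex each vertex has one trans partner and two cis neighbours.
Systematic placement gives 2 geometric isomers: SCN cis; SCN trans.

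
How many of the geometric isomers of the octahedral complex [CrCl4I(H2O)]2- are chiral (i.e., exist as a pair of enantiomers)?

0

The six octahedral sites form three mutually perpendicular trans pairs.
Systematic placement gives 2 geometric isomers: I and H2O mutually trans; I and H2O mutually cis.
Each arrangement has an internal mirror plane or centre of symmetry, so none is chiral.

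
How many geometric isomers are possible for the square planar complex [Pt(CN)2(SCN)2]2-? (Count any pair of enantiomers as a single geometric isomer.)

2

Systematic placement gives 2 geometric isomers: CN cis; CN trans.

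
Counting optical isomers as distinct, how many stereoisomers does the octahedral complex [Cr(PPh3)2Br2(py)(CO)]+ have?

There are 6 geometric isomers: PPh3 cis, Br trans; PPh3 trans, Br trans; PPh3 cis, Br cis (3 arrangements, 2 chiral); PPh3 trans, Br cis.
Of these, 2 lack any improper symmetry element and so occur as enantiomeric pairs, giving 6 + 2 = 8 stereoisomers in total.

8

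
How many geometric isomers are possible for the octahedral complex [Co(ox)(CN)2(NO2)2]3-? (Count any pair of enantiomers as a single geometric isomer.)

The six octahedral sites form three mutually perpendicular trans pairs.
Each ox is bidentate and must span two cis positions.
Working through the distinct placements yields 3 geometric isomers: CN trans, NO2 cis; CN cis, NO2 cis (chiral); CN cis, NO2 trans.

3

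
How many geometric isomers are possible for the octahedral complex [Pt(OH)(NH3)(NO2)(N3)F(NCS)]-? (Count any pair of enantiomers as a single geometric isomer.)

15

An octahedron has six vertices in three trans pairs; every non-trans pair is cis.
Systematic enumeration (placing each ligand type in turn and discarding arrangements equivalent by rotation or reflection) gives 15 geometric isomers.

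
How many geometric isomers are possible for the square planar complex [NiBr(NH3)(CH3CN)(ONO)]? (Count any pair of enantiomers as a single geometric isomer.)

In a square planar complex each vertex has one trans partner and two cis neighbours.
Working through the distinct placements yields 3 geometric isomers: (Br/NH3 trans, CH3CN/ONO trans); (Br/ONO trans, CH3CN/NH3 trans); (Br/CH3CN trans, NH3/ONO trans).

3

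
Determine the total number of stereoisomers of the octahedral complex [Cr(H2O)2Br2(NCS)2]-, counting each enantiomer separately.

6

In an octahedral complex each vertex has one trans partner and four cis neighbours.
Working through the distinct placements yields 5 geometric isomers: H2O trans, Br trans, NCS trans; H2O cis, Br trans, NCS cis; H2O cis, Br cis, NCS trans; H2O cis, Br cis, NCS cis (chiral); H2O trans, Br cis, NCS cis.
One of these lacks any improper symmetry element and so occurs as an enantiomeric pair, giving 5 + 1 = 6 stereoisomers in total.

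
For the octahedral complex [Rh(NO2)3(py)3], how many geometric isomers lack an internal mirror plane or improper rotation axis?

An octahedron has six vertices in three trans pairs; every non-trans pair is cis.
The distinct arrangements are (2 in all): NO2 mer; NO2 fac.
Each arrangement has an internal mirror plane or centre of symmetry, so none is chiral.

0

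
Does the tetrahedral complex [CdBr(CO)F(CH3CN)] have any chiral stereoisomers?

Only one geometric arrangement is possible; it has no improper symmetry element, so it exists as a pair of enantiomers (2 stereoisomers).

yes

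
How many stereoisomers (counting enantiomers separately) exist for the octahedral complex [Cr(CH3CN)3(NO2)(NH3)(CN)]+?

The six octahedral sites form three mutually perpendicular trans pairs.
The distinct arrangements are (4 in all): CH3CN mer (3 arrangements); CH3CN fac (chiral).
One of these lacks any improper symmetry element and so occurs as an enantiomeric pair, giving 4 + 1 = 5 stereoisomers in total.

5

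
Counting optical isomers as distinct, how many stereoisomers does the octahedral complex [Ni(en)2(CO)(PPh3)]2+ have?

3

The six octahedral sites form three mutually perpendicular trans pairs.
Each en is bidentate and must span two cis positions.
The distinct arrangements are (2 in all): CO and PPh3 mutually trans; CO and PPh3 mutually cis (chiral).
One of these lacks any improper symmetry element and so occurs as an enantiomeric pair, giving 2 + 1 = 3 stereoisomers in total.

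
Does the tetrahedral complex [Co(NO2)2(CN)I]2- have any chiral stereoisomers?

Only one geometric arrangement is possible.

no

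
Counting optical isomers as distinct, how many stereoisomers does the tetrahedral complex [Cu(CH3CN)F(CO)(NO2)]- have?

In a tetrahedral complex all four positions are equivalent and every pair of ligands is adjacent — there is no cis/trans distinction.
Only one geometric arrangement is possible; it has no improper symmetry element, so it exists as a pair of enantiomers (2 stereoisomers).

2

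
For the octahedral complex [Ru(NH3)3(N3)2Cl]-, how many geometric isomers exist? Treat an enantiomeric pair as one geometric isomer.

3

There are 3 geometric isomers: NH3 mer, N3 cis; NH3 mer, N3 trans; NH3 fac, N3 cis.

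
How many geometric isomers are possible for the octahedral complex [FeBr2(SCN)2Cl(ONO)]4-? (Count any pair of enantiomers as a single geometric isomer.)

6

In an octahedral complex each vertex has one trans partner and four cis neighbours.
Systematic placement gives 6 geometric isomers: Br trans, SCN trans; Br trans, SCN cis; Br cis, SCN trans; Br cis, SCN cis (3 arrangements, 2 chiral).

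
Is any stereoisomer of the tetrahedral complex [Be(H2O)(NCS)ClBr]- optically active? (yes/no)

In a tetrahedral complex all four positions are equivalent and every pair of ligands is adjacent — there is no cis/trans distinction.
Only one geometric arrangement is possible; it has no improper symmetry element, so it exists as a pair of enantiomers (2 stereoisomers).

yes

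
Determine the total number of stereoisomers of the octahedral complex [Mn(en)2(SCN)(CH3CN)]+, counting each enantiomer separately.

3

An octahedron has six vertices in three trans pairs; every non-trans pair is cis.
Each en is bidentate and must span two cis positions.
The distinct arrangements are (2 in all): SCN and CH3CN mutually trans; SCN and CH3CN mutually cis (chiral).
One of these lacks any improper symmetry element and so occurs as an enantiomeric pair, giving 2 + 1 = 3 stereoisomers in total.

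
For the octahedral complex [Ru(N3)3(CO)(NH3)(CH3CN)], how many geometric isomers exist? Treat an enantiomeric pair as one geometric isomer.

An octahedron has six vertices in three trans pairs; every non-trans pair is cis.
Working through the distinct placements yields 4 geometric isomers: N3 mer (3 arrangements); N3 fac (chiral).

4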